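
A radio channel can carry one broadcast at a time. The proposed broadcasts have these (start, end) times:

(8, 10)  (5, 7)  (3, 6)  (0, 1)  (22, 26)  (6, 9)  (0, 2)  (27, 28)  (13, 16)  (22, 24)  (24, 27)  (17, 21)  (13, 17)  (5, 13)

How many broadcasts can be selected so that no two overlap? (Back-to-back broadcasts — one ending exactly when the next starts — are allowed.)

Greedy by earliest finish: after sorting by end time, pick each interval compatible with the last pick.
Sorted by end: (0,1)  (0,2)  (3,6)  (5,7)  (6,9)  (8,10)  (5,13)  (13,16)  (13,17)  (17,21)  (22,24)  (22,26)  (24,27)  (27,28)
take (0,1); skip (0,2); take (3,6); skip (5,7); take (6,9); skip (8,10); take (13,16); take (17,21); take (22,24); take (24,27); take (27,28).
Selected 8 broadcasts.

8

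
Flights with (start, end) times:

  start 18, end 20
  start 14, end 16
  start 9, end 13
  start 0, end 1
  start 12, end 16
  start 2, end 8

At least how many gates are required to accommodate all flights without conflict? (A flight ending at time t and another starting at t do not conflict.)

Events (time:±→running): 0:+→1 1:-→0 2:+→1 8:-→0 9:+→1 12:+→2 … peak 2.

2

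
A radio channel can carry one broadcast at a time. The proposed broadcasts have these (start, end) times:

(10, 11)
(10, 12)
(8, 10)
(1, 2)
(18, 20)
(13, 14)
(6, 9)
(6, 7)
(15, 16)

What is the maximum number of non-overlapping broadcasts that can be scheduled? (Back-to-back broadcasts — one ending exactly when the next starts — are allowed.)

7

Sort by end time and greedily take each interval whose start is ≥ the last chosen end.
By end time: (1,2), (6,7), (6,9), (8,10), (10,11), (10,12), (13,14), (15,16), (18,20).
Pick (1,2); next start ≥ 2 → (6,7); next start ≥ 7 → (8,10); next start ≥ 10 → (10,11); next start ≥ 11 → (13,14); next start ≥ 14 → (15,16); next start ≥ 16 → (18,20).
Selected 7 broadcasts.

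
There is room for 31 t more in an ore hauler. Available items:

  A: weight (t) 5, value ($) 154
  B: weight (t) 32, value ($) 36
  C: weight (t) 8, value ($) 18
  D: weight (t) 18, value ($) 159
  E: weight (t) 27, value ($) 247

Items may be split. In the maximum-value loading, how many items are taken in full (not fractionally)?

Greedy by value/weight ratio, highest first.
Ratios (sorted): A 30.80, E 9.15, D 8.83, C 2.25, B 1.12
take A (5 @ 154); take 26/27 of E → 237.85. Capacity used 31/31.
1 item(s) taken whole; one partial (take 26/27 of E).

1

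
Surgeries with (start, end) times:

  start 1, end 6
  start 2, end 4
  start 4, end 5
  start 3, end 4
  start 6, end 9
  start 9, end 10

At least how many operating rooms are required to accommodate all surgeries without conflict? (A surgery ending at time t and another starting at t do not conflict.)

3

Count concurrent intervals with a sweep; the peak is the room count.
starts: [1, 2, 3, 4, 6, 9]
ends:   [4, 4, 5, 6, 9, 10]
s1→1 s2→2 s3→3  — peak 3.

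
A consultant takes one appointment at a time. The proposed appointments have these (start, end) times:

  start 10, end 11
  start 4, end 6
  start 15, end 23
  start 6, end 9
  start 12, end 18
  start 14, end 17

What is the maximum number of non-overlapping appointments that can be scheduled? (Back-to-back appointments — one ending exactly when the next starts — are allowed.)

Greedy by earliest finish: after sorting by end time, pick each interval compatible with the last pick.
By end time: (4,6), (6,9), (10,11), (14,17), (12,18), (15,23).
Pick (4,6); next start ≥ 6 → (6,9); next start ≥ 9 → (10,11); next start ≥ 11 → (14,17).
Selected 4 appointments.

4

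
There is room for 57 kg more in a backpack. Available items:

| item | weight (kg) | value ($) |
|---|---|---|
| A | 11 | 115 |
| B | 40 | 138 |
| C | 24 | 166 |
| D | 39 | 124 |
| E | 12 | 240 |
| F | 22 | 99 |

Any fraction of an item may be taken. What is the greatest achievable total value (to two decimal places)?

Ratios (sorted): E 20.00, A 10.45, C 6.92, F 4.50, B 3.45, D 3.18
take E (12 @ 240); take A (11 @ 115); take C (24 @ 166); take 10/22 of F → 45.00. Capacity used 57/57.
Total value = 566.00

566.00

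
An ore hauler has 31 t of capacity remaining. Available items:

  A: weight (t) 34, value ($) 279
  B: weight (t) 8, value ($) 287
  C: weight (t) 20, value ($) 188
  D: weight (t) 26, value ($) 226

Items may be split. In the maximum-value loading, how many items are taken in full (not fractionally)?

2

Sort by value per unit weight and fill in that order.
Ratios (sorted): B 35.88, C 9.40, D 8.69, A 8.21
take B (8 @ 287); take C (20 @ 188); take 3/26 of D → 26.08. Capacity used 31/31.
2 item(s) taken whole; one partial (take 3/26 of D).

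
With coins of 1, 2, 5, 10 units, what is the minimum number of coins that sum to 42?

5

42 − 4×10→2 − 1×2→0
Total coins = 4 + 1 = 5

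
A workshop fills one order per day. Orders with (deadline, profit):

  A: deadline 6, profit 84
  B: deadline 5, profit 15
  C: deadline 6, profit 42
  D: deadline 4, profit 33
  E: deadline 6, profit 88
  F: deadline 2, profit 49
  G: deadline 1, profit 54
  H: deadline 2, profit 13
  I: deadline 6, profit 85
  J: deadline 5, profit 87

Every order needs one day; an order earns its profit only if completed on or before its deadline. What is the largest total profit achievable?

Profit order: E=88 J=87 I=85 A=84 G=54 F=49 C=42 D=33 B=15 H=13
Assign: E→slot 6, J→slot 5, I→slot 4, A→slot 3, G→slot 1, F→slot 2, C skipped, D skipped, B skipped, H skipped.
Slots: [1:G] [2:F] [3:A] [4:I] [5:J] [6:E]
Profit = 54 + 49 + 84 + 85 + 87 + 88 = 447

447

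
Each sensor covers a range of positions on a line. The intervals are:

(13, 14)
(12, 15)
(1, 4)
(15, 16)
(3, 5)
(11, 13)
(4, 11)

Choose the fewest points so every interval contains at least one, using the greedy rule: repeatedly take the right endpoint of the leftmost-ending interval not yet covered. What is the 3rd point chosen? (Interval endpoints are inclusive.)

Sort by right endpoint; whenever an interval is uncovered, place a point at its right end.
Sorted: [1,4] [3,5] [4,11] [11,13] [13,14] [12,15] [15,16]
{[1,4],[3,5],[4,11]} hit by 4; {[11,13],[13,14],[12,15]} hit by 13; {[15,16]} hit by 16.
Points: 4, 13, 16 (3 total).

16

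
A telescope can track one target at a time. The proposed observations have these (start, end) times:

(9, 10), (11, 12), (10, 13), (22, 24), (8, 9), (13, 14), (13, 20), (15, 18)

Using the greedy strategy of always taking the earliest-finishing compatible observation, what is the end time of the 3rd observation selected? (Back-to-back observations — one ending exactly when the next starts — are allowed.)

12

Greedy by earliest finish: after sorting by end time, pick each interval compatible with the last pick.
By end time: (8,9), (9,10), (11,12), (10,13), (13,14), (15,18), (13,20), (22,24).
Pick (8,9); next start ≥ 9 → (9,10); next start ≥ 10 → (11,12); next start ≥ 12 → (13,14); next start ≥ 14 → (15,18); next start ≥ 18 → (22,24).
Selected: (8,9) (9,10) (11,12) (13,14) (15,18) (22,24)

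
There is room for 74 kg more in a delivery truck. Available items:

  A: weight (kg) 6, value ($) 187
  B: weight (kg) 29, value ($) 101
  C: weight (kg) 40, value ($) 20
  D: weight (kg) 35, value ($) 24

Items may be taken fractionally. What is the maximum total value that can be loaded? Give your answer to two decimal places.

Order: A (187/6=31.17) > B (101/29=3.48) > D (24/35=0.69) > C (20/40=0.50)
Fill: take A (6 @ 187) → take B (29 @ 101) → take D (35 @ 24) → take 4/40 of C → 2.00; 74/74 used.
Total value = 314.00

314.00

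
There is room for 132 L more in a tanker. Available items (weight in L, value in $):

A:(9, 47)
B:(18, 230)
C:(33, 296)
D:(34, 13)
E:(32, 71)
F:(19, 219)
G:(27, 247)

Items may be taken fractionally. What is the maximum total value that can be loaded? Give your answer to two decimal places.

1096.69

Order: B (230/18=12.78) > F (219/19=11.53) > G (247/27=9.15) > C (296/33=8.97) > A (47/9=5.22) > E (71/32=2.22) > D (13/34=0.38)
Fill: take B (18 @ 230) → take F (19 @ 219) → take G (27 @ 247) → take C (33 @ 296) → take A (9 @ 47) → take 26/32 of E → 57.69; 132/132 used.
Total value = 1096.69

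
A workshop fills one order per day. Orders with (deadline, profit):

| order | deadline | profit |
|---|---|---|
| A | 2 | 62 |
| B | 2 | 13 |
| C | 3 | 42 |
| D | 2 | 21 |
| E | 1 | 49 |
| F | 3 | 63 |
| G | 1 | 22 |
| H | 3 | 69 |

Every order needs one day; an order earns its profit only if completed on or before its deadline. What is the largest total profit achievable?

Take jobs in profit order; each goes to the latest open slot no later than its deadline.
By profit: H(d3,69), F(d3,63), A(d2,62), E(d1,49), C(d3,42), G(d1,22), D(d2,21), B(d2,13)
H→slot 3; F→slot 2; A→slot 1; E skipped; C skipped; G skipped; D skipped; B skipped.
Profit = 62 + 63 + 69 = 194

194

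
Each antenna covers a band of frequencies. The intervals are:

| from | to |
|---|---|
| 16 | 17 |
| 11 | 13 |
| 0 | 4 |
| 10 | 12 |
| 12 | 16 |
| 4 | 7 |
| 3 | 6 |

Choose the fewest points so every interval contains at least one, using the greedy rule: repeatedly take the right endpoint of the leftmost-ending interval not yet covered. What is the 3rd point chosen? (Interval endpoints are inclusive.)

17

Sort by right endpoint; whenever an interval is uncovered, place a point at its right end.
By right end: [0,4]  [3,6]  [4,7]  [10,12]  [11,13]  [12,16]  [16,17]
[0,4] uncovered → point at 4; [10,12] uncovered → point at 12; [16,17] uncovered → point at 17.
Points: 4, 12, 17 (3 total).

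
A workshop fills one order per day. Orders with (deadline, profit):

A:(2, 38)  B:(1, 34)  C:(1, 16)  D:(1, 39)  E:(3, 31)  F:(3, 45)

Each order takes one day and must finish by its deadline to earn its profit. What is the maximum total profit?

122

Sort by profit descending; place each in the latest free slot ≤ its deadline.
By profit: F(d3,45), D(d1,39), A(d2,38), B(d1,34), E(d3,31), C(d1,16)
F→slot 3; D→slot 1; A→slot 2; B skipped; E skipped; C skipped.
Profit = 39 + 38 + 45 = 122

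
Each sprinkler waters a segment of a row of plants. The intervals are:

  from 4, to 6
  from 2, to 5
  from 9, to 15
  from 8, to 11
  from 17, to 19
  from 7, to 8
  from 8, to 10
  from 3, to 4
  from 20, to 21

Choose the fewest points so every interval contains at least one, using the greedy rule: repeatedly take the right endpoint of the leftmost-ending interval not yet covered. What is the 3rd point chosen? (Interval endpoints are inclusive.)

15

By right end: [3,4]  [2,5]  [4,6]  [7,8]  [8,10]  [8,11]  [9,15]  [17,19]  [20,21]
[3,4] uncovered → point at 4; [7,8] uncovered → point at 8; [9,15] uncovered → point at 15; [17,19] uncovered → point at 19; [20,21] uncovered → point at 21.
Points: 4, 8, 15, 19, 21 (5 total).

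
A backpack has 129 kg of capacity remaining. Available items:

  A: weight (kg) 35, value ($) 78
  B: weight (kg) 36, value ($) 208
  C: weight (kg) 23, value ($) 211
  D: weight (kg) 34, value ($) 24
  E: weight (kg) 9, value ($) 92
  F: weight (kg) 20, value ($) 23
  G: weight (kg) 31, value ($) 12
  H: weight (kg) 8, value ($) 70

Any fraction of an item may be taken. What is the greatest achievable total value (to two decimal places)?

679.70

Order: E (92/9=10.22) > C (211/23=9.17) > H (70/8=8.75) > B (208/36=5.78) > A (78/35=2.23) > F (23/20=1.15) > D (24/34=0.71) > G (12/31=0.39)
Fill: take E (9 @ 92) → take C (23 @ 211) → take H (8 @ 70) → take B (36 @ 208) → take A (35 @ 78) → take 18/20 of F → 20.70; 129/129 used.
Total value = 679.70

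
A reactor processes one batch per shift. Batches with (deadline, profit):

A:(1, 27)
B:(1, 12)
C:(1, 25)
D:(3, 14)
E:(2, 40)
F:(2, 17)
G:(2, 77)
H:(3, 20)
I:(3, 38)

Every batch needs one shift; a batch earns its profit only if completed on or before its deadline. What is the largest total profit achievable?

By profit: G(d2,77), E(d2,40), I(d3,38), A(d1,27), C(d1,25), H(d3,20), F(d2,17), D(d3,14), B(d1,12)
G→slot 2; E→slot 1; I→slot 3; A skipped; C skipped; H skipped; F skipped; D skipped; B skipped.
Profit = 40 + 77 + 38 = 155

155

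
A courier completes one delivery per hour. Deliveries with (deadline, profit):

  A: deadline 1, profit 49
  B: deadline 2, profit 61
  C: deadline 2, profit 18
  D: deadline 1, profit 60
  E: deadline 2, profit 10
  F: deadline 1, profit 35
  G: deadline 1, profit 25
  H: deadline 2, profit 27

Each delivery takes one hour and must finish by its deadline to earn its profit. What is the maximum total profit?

Profit order: B=61 D=60 A=49 F=35 H=27 G=25 C=18 E=10
Assign: B→slot 2, D→slot 1, A skipped, F skipped, H skipped, G skipped, C skipped, E skipped.
Slots: [1:D] [2:B]
Profit = 60 + 61 = 121

121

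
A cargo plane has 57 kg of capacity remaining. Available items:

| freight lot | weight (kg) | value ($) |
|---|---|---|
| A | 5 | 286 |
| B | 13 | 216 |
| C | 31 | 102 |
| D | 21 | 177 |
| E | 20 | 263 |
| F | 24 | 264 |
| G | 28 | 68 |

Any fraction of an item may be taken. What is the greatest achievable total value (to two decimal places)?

974.00

Ratios (sorted): A 57.20, B 16.62, E 13.15, F 11.00, D 8.43, C 3.29, G 2.43
take A (5 @ 286); take B (13 @ 216); take E (20 @ 263); take 19/24 of F → 209.00. Capacity used 57/57.
Total value = 974.00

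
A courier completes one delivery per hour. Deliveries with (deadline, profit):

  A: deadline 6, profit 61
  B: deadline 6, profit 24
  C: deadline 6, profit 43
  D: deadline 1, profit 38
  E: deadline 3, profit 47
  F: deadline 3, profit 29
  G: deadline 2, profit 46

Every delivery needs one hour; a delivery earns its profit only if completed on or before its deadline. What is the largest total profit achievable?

259

By profit: A(d6,61), E(d3,47), G(d2,46), C(d6,43), D(d1,38), F(d3,29), B(d6,24)
A→slot 6; E→slot 3; G→slot 2; C→slot 5; D→slot 1; F skipped; B→slot 4.
Profit = 38 + 46 + 47 + 24 + 43 + 61 = 259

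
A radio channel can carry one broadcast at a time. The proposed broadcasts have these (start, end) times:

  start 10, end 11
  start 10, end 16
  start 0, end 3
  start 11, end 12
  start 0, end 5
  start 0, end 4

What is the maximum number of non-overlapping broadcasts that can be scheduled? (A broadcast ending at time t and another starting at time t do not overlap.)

Sort by end time and greedily take each interval whose start is ≥ the last chosen end.
By end time: (0,3), (0,4), (0,5), (10,11), (11,12), (10,16).
Pick (0,3); next start ≥ 3 → (10,11); next start ≥ 11 → (11,12).
Selected 3 broadcasts.

3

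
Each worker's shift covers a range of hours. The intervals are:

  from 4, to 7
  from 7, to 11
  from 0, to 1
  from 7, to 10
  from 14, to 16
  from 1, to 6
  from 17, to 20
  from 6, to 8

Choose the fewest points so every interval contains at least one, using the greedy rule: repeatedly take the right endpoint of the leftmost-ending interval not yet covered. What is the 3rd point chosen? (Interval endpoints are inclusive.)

16

Sorted: [0,1] [1,6] [4,7] [6,8] [7,10] [7,11] [14,16] [17,20]
{[0,1],[1,6]} hit by 1; {[4,7],[6,8],[7,10],[7,11]} hit by 7; {[14,16]} hit by 16; {[17,20]} hit by 20.
Points: 1, 7, 16, 20 (4 total).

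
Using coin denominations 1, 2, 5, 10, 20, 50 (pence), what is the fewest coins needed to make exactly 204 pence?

204 − 4×50→4 − 2×2→0
Total coins = 4 + 2 = 6

6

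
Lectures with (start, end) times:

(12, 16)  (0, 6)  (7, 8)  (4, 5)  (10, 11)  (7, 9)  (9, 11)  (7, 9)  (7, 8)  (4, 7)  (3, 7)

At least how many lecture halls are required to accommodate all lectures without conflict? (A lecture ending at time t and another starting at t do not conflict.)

Events (time:±→running): 0:+→1 3:+→2 4:+→3 4:+→4 … peak 4.

4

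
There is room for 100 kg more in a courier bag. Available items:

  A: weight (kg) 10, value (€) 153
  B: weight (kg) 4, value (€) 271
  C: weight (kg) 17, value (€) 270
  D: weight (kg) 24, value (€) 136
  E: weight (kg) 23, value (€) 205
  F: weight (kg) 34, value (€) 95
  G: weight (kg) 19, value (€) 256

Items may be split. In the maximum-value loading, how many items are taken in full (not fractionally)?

6

Sort by value per unit weight and fill in that order.
Ratios (sorted): B 67.75, C 15.88, A 15.30, G 13.47, E 8.91, D 5.67, F 2.79
take B (4 @ 271); take C (17 @ 270); take A (10 @ 153); take G (19 @ 256); take E (23 @ 205); take D (24 @ 136); take 3/34 of F → 8.38. Capacity used 100/100.
6 item(s) taken whole; one partial (take 3/34 of F).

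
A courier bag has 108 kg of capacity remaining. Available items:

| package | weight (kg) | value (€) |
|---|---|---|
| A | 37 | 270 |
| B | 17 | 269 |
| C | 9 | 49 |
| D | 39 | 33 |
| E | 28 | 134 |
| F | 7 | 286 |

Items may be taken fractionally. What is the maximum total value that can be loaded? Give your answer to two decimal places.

1016.46

Sort by value per unit weight and fill in that order.
Order: F (286/7=40.86) > B (269/17=15.82) > A (270/37=7.30) > C (49/9=5.44) > E (134/28=4.79) > D (33/39=0.85)
Fill: take F (7 @ 286) → take B (17 @ 269) → take A (37 @ 270) → take C (9 @ 49) → take E (28 @ 134) → take 10/39 of D → 8.46; 108/108 used.
Total value = 1016.46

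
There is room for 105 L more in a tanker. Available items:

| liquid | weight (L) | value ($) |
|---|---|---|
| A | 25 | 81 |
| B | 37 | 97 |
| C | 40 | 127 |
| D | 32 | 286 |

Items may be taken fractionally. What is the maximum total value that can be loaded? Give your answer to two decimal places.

Greedy by value/weight ratio, highest first.
Order: D (286/32=8.94) > A (81/25=3.24) > C (127/40=3.17) > B (97/37=2.62)
Fill: take D (32 @ 286) → take A (25 @ 81) → take C (40 @ 127) → take 8/37 of B → 20.97; 105/105 used.
Total value = 514.97

514.97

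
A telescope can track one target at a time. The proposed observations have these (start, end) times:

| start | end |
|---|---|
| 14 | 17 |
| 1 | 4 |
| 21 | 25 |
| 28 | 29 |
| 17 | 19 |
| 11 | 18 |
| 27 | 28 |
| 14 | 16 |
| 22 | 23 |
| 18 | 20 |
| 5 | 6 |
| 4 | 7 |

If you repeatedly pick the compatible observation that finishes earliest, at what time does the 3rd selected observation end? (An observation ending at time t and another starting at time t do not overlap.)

Sorted by end: (1,4)  (5,6)  (4,7)  (14,16)  (14,17)  (11,18)  (17,19)  (18,20)  (22,23)  (21,25)  (27,28)  (28,29)
take (1,4); take (5,6); take (14,16); skip (14,17); skip (11,18); take (17,19); take (22,23); take (27,28); take (28,29).
Selected: (1,4) (5,6) (14,16) (17,19) (22,23) (27,28) (28,29)

16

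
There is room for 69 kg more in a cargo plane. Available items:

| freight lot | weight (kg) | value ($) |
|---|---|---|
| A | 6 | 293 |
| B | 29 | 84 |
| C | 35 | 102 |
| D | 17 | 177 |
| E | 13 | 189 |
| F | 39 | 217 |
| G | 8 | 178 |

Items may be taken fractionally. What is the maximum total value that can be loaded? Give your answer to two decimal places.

976.10

Greedy by value/weight ratio, highest first.
Ratios (sorted): A 48.83, G 22.25, E 14.54, D 10.41, F 5.56, C 2.91, B 2.90
take A (6 @ 293); take G (8 @ 178); take E (13 @ 189); take D (17 @ 177); take 25/39 of F → 139.10. Capacity used 69/69.
Total value = 976.10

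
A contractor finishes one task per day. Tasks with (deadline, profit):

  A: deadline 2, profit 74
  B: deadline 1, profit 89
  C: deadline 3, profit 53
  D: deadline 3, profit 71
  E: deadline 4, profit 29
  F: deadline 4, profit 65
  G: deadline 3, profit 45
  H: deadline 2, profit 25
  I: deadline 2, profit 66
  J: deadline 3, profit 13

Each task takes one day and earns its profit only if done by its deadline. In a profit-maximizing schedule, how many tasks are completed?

4

Sort by profit descending; place each in the latest free slot ≤ its deadline.
By profit: B(d1,89), A(d2,74), D(d3,71), I(d2,66), F(d4,65), C(d3,53), G(d3,45), E(d4,29), H(d2,25), J(d3,13)
B→slot 1; A→slot 2; D→slot 3; I skipped; F→slot 4; C skipped; G skipped; E skipped; H skipped; J skipped.
4 of 10 scheduled.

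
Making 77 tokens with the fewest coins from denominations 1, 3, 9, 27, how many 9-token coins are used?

Greedy: take as many of the largest coin as possible, then repeat with the remainder.
77 − 2×27→23 − 2×9→5 − 1×3→2 − 2×1→0
Count of 9: 2

2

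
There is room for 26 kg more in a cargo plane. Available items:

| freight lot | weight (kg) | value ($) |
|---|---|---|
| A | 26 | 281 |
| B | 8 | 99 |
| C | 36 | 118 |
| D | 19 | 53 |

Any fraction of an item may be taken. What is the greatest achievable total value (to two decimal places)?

293.54

Sort by value per unit weight and fill in that order.
Ratios (sorted): B 12.38, A 10.81, C 3.28, D 2.79
take B (8 @ 99); take 18/26 of A → 194.54. Capacity used 26/26.
Total value = 293.54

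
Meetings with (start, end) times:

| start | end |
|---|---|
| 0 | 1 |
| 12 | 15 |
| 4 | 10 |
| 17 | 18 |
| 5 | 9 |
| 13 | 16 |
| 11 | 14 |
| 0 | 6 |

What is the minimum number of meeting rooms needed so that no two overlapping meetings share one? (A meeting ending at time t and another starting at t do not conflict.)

Count concurrent intervals with a sweep; the peak is the room count.
starts: [0, 0, 4, 5, 11, 12, 13, 17]
ends:   [1, 6, 9, 10, 14, 15, 16, 18]
s0→1 s0→2 e1→1 s4→2 s5→3  — peak 3.

3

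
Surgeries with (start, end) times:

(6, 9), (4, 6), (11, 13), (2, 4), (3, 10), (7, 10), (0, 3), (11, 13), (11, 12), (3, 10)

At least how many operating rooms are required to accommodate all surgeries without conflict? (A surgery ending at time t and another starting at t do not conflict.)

Events (time:±→running): 0:+→1 2:+→2 3:-→1 3:+→2 3:+→3 4:-→2 4:+→3 6:-→2 6:+→3 7:+→4 … peak 4.

4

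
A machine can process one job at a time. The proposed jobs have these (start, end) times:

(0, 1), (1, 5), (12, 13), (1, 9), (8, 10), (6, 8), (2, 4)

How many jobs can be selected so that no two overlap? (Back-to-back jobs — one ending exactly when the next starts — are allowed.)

Sort by end time and greedily take each interval whose start is ≥ the last chosen end.
Sorted by end: (0,1)  (2,4)  (1,5)  (6,8)  (1,9)  (8,10)  (12,13)
take (0,1); take (2,4); skip (1,5); take (6,8); skip (1,9); take (8,10); take (12,13).
Selected 5 jobs.

5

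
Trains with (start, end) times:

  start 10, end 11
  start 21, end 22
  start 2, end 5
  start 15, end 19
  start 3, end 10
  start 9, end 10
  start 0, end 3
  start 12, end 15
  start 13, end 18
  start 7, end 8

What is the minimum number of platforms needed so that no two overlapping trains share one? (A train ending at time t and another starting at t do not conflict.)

2

Count concurrent intervals with a sweep; the peak is the room count.
Events (time:±→running): 0:+→1 2:+→2 … peak 2.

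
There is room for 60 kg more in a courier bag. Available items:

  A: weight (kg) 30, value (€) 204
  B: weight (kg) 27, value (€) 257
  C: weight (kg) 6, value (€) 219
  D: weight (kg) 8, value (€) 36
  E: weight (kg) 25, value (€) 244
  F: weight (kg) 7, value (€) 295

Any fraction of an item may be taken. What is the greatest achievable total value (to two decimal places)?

Sort by value per unit weight and fill in that order.
Order: F (295/7=42.14) > C (219/6=36.50) > E (244/25=9.76) > B (257/27=9.52) > A (204/30=6.80) > D (36/8=4.50)
Fill: take F (7 @ 295) → take C (6 @ 219) → take E (25 @ 244) → take 22/27 of B → 209.41; 60/60 used.
Total value = 967.41

967.41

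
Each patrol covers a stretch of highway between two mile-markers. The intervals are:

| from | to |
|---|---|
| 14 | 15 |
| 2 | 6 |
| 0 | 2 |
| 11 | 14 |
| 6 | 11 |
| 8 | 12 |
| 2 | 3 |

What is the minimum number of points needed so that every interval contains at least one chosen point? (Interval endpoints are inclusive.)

3

Sort by right endpoint; whenever an interval is uncovered, place a point at its right end.
By right end: [0,2]  [2,3]  [2,6]  [6,11]  [8,12]  [11,14]  [14,15]
[0,2] uncovered → point at 2; [6,11] uncovered → point at 11; [14,15] uncovered → point at 15.
Points: 2, 11, 15 (3 total).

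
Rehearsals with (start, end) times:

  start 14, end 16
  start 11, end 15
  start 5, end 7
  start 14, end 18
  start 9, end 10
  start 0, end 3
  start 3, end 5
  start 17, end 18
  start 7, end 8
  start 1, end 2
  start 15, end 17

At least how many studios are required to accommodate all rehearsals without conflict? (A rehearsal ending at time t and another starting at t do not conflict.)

Count concurrent intervals with a sweep; the peak is the room count.
starts: [0, 1, 3, 5, 7, 9, 11, 14, 14, 15, 17]
ends:   [2, 3, 5, 7, 8, 10, 15, 16, 17, 18, 18]
s0→1 s1→2 e2→1 e3→0 s3→1 e5→0 s5→1 e7→0 s7→1 e8→0 s9→1 e10→0 s11→1 s14→2 s14→3  — peak 3.

3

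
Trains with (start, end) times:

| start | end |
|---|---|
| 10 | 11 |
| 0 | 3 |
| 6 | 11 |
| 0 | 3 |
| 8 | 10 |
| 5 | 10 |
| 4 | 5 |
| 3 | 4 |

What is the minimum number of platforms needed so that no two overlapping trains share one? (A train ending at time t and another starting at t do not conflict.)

3

The answer is the maximum number of intervals overlapping at any instant.
starts: [0, 0, 3, 4, 5, 6, 8, 10]
ends:   [3, 3, 4, 5, 10, 10, 11, 11]
s0→1 s0→2 e3→1 e3→0 s3→1 e4→0 s4→1 e5→0 s5→1 s6→2 s8→3  — peak 3.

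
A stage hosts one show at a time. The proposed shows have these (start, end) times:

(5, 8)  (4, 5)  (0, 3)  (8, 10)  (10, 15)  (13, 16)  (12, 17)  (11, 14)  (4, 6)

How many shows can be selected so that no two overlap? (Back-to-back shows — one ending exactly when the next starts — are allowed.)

Order by finish time; keep every interval that doesn't clash with the previous kept one.
By end time: (0,3), (4,5), (4,6), (5,8), (8,10), (11,14), (10,15), (13,16), (12,17).
Pick (0,3); next start ≥ 3 → (4,5); next start ≥ 5 → (5,8); next start ≥ 8 → (8,10); next start ≥ 10 → (11,14).
Selected 5 shows.

5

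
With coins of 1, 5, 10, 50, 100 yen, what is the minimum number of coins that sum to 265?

Greedy: take as many of the largest coin as possible, then repeat with the remainder.
265 − 2×100→65 − 1×50→15 − 1×10→5 − 1×5→0
Total coins = 2 + 1 + 1 + 1 = 5

5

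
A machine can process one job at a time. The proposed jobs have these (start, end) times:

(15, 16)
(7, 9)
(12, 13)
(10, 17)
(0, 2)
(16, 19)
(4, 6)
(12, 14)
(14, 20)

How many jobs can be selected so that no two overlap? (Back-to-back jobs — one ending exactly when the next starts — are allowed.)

Sorted by end: (0,2)  (4,6)  (7,9)  (12,13)  (12,14)  (15,16)  (10,17)  (16,19)  (14,20)
take (0,2); take (4,6); take (7,9); take (12,13); take (15,16); skip (10,17); take (16,19); skip (14,20).
Selected 6 jobs.

6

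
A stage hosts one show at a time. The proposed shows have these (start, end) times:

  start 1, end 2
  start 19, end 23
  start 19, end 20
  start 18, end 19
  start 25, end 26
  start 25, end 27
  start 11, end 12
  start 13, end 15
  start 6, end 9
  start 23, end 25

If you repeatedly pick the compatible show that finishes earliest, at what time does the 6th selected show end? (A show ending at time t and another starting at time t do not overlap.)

Order by finish time; keep every interval that doesn't clash with the previous kept one.
By end time: (1,2), (6,9), (11,12), (13,15), (18,19), (19,20), (19,23), (23,25), (25,26), (25,27).
Pick (1,2); next start ≥ 2 → (6,9); next start ≥ 9 → (11,12); next start ≥ 12 → (13,15); next start ≥ 15 → (18,19); next start ≥ 19 → (19,20); next start ≥ 20 → (23,25); next start ≥ 25 → (25,26).
Selected: (1,2) (6,9) (11,12) (13,15) (18,19) (19,20) (23,25) (25,26)

20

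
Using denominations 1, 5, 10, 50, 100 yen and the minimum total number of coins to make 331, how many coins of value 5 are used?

0

Use the largest denomination that fits, subtract, and repeat.
331 = 3×100 + 3×10 + 1×1
Count of 5: 0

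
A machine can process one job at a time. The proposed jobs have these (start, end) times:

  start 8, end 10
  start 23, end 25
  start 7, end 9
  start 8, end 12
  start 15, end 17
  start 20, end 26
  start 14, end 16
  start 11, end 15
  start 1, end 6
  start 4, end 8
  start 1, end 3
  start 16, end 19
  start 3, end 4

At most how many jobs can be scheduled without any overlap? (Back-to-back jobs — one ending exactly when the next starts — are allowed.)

7

Sort by end time and greedily take each interval whose start is ≥ the last chosen end.
By end time: (1,3), (3,4), (1,6), (4,8), (7,9), (8,10), (8,12), (11,15), (14,16), (15,17), (16,19), (23,25), (20,26).
Pick (1,3); next start ≥ 3 → (3,4); next start ≥ 4 → (4,8); next start ≥ 8 → (8,10); next start ≥ 10 → (11,15); next start ≥ 15 → (15,17); next start ≥ 17 → (23,25).
Selected 7 jobs.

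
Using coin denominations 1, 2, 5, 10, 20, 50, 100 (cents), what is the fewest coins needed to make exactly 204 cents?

4

204 = 2×100 + 2×2
Total coins = 2 + 2 = 4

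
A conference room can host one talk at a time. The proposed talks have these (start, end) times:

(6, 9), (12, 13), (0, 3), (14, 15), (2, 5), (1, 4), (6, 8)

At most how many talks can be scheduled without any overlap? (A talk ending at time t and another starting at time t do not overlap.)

Sorted by end: (0,3)  (1,4)  (2,5)  (6,8)  (6,9)  (12,13)  (14,15)
take (0,3); take (6,8); skip (6,9); take (12,13); take (14,15).
Selected 4 talks.

4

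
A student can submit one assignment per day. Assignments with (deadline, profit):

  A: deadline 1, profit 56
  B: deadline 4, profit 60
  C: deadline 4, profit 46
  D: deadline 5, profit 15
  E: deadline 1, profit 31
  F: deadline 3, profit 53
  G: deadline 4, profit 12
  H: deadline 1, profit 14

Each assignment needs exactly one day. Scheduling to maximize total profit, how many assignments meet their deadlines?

Sort by profit descending; place each in the latest free slot ≤ its deadline.
By profit: B(d4,60), A(d1,56), F(d3,53), C(d4,46), E(d1,31), D(d5,15), H(d1,14), G(d4,12)
B→slot 4; A→slot 1; F→slot 3; C→slot 2; E skipped; D→slot 5; H skipped; G skipped.
5 of 8 scheduled.

5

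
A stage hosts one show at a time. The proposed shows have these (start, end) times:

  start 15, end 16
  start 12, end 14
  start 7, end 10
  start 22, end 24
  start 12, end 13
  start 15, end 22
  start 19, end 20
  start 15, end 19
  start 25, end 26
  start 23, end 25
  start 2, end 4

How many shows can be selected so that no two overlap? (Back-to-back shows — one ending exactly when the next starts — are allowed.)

7

Sorted by end: (2,4)  (7,10)  (12,13)  (12,14)  (15,16)  (15,19)  (19,20)  (15,22)  (22,24)  (23,25)  (25,26)
take (2,4); take (7,10); take (12,13); take (15,16); take (19,20); skip (15,22); take (22,24); take (25,26).
Selected 7 shows.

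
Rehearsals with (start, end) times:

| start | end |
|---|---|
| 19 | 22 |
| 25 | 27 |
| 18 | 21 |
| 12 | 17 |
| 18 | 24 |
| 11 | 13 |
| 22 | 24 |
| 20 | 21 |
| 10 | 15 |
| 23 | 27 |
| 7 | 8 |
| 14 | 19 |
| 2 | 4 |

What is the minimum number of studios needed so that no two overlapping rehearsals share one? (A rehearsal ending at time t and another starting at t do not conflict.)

4

Count concurrent intervals with a sweep; the peak is the room count.
Events (time:±→running): 2:+→1 4:-→0 7:+→1 8:-→0 10:+→1 11:+→2 12:+→3 13:-→2 14:+→3 15:-→2 17:-→1 18:+→2 18:+→3 19:-→2 19:+→3 20:+→4 … peak 4.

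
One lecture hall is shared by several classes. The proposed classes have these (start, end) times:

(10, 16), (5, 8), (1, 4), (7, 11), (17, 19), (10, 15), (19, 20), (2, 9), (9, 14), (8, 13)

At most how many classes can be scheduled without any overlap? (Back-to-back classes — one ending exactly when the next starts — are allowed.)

By end time: (1,4), (5,8), (2,9), (7,11), (8,13), (9,14), (10,15), (10,16), (17,19), (19,20).
Pick (1,4); next start ≥ 4 → (5,8); next start ≥ 8 → (8,13); next start ≥ 13 → (17,19); next start ≥ 19 → (19,20).
Selected 5 classes.

5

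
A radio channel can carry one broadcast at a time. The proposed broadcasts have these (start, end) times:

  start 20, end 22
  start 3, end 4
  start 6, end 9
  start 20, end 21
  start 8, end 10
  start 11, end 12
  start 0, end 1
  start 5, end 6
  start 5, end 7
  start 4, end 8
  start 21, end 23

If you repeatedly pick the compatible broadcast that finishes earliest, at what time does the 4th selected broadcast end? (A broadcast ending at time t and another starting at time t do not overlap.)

9

Sorted by end: (0,1)  (3,4)  (5,6)  (5,7)  (4,8)  (6,9)  (8,10)  (11,12)  (20,21)  (20,22)  (21,23)
take (0,1); take (3,4); take (5,6); skip (5,7); take (6,9); take (11,12); take (20,21); skip (20,22); take (21,23).
Selected: (0,1) (3,4) (5,6) (6,9) (11,12) (20,21) (21,23)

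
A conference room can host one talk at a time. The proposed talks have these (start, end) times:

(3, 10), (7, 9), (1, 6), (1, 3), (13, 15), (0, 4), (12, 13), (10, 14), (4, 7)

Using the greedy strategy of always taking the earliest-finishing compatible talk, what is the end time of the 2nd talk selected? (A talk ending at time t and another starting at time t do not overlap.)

Sort by end time and greedily take each interval whose start is ≥ the last chosen end.
By end time: (1,3), (0,4), (1,6), (4,7), (7,9), (3,10), (12,13), (10,14), (13,15).
Pick (1,3); next start ≥ 3 → (4,7); next start ≥ 7 → (7,9); next start ≥ 9 → (12,13); next start ≥ 13 → (13,15).
Selected: (1,3) (4,7) (7,9) (12,13) (13,15)

7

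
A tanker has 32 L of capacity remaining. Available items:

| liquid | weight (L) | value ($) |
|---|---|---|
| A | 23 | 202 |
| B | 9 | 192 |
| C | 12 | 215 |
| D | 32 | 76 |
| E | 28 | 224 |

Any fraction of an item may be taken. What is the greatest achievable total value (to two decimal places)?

503.61

Order: B (192/9=21.33) > C (215/12=17.92) > A (202/23=8.78) > E (224/28=8.00) > D (76/32=2.38)
Fill: take B (9 @ 192) → take C (12 @ 215) → take 11/23 of A → 96.61; 32/32 used.
Total value = 503.61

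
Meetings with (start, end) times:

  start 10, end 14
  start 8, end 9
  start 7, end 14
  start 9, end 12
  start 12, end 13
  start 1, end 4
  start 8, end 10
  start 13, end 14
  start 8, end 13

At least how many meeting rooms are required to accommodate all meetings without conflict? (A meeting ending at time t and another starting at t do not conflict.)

4

Events (time:±→running): 1:+→1 4:-→0 7:+→1 8:+→2 8:+→3 8:+→4 … peak 4.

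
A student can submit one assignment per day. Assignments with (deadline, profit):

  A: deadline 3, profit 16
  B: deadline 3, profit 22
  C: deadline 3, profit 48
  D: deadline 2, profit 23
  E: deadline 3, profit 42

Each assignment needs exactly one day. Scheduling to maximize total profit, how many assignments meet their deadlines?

3

Profit order: C=48 E=42 D=23 B=22 A=16
Assign: C→slot 3, E→slot 2, D→slot 1, B skipped, A skipped.
Slots: [1:D] [2:E] [3:C]
3 of 5 scheduled.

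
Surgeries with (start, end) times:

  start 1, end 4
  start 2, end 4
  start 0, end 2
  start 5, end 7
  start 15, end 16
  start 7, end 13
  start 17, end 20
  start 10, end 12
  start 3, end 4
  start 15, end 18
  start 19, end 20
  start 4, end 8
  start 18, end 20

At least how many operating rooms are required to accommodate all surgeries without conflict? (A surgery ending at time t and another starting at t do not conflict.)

Count concurrent intervals with a sweep; the peak is the room count.
starts: [0, 1, 2, 3, 4, 5, 7, 10, 15, 15, 17, 18, 19]
ends:   [2, 4, 4, 4, 7, 8, 12, 13, 16, 18, 20, 20, 20]
s0→1 s1→2 e2→1 s2→2 s3→3  — peak 3.

3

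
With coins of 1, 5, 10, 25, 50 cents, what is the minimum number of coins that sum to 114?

7

Use the largest denomination that fits, subtract, and repeat.
114 = 2×50 + 1×10 + 4×1
Total coins = 2 + 1 + 4 = 7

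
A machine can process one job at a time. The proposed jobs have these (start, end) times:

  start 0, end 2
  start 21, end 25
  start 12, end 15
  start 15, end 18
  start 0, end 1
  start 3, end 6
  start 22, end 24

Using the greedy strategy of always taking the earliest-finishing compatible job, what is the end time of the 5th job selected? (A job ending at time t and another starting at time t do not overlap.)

24

Sort by end time and greedily take each interval whose start is ≥ the last chosen end.
By end time: (0,1), (0,2), (3,6), (12,15), (15,18), (22,24), (21,25).
Pick (0,1); next start ≥ 1 → (3,6); next start ≥ 6 → (12,15); next start ≥ 15 → (15,18); next start ≥ 18 → (22,24).
Selected: (0,1) (3,6) (12,15) (15,18) (22,24)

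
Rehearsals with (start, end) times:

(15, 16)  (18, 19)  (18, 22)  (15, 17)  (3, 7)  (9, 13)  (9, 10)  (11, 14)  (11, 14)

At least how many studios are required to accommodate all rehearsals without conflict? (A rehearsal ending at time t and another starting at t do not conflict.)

3

Events (time:±→running): 3:+→1 7:-→0 9:+→1 9:+→2 10:-→1 11:+→2 11:+→3 … peak 3.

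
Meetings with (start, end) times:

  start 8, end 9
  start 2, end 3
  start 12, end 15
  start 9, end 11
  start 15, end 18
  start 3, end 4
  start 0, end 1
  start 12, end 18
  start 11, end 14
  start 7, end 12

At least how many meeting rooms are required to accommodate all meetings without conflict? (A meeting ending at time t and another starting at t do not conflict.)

3

The answer is the maximum number of intervals overlapping at any instant.
starts: [0, 2, 3, 7, 8, 9, 11, 12, 12, 15]
ends:   [1, 3, 4, 9, 11, 12, 14, 15, 18, 18]
s0→1 e1→0 s2→1 e3→0 s3→1 e4→0 s7→1 s8→2 e9→1 s9→2 e11→1 s11→2 e12→1 s12→2 s12→3  — peak 3.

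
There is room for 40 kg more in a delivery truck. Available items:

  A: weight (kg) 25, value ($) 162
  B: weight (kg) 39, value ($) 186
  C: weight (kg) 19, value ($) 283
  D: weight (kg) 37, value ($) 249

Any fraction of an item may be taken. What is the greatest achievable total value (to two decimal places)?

424.32

Sort by value per unit weight and fill in that order.
Order: C (283/19=14.89) > D (249/37=6.73) > A (162/25=6.48) > B (186/39=4.77)
Fill: take C (19 @ 283) → take 21/37 of D → 141.32; 40/40 used.
Total value = 424.32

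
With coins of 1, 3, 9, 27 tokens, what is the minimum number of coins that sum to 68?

6

68 = 2×27 + 1×9 + 1×3 + 2×1
Total coins = 2 + 1 + 1 + 2 = 6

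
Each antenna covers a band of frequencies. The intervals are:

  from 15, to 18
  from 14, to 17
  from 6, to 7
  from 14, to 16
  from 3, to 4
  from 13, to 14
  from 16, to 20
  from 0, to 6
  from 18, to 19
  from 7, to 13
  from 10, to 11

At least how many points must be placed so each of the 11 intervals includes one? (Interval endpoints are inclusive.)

Sort by right endpoint; whenever an interval is uncovered, place a point at its right end.
Sorted: [3,4] [0,6] [6,7] [10,11] [7,13] [13,14] [14,16] [14,17] [15,18] [18,19] [16,20]
{[3,4],[0,6]} hit by 4; {[6,7]} hit by 7; {[10,11],[7,13]} hit by 11; {[13,14],[14,16],[14,17]} hit by 14; {[15,18],[18,19],[16,20]} hit by 18.
Points: 4, 7, 11, 14, 18 (5 total).

5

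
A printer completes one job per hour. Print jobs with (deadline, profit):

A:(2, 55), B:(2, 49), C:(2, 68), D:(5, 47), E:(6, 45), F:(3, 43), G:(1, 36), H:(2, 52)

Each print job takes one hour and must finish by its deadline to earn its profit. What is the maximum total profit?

258

Sort by profit descending; place each in the latest free slot ≤ its deadline.
Profit order: C=68 A=55 H=52 B=49 D=47 E=45 F=43 G=36
Assign: C→slot 2, A→slot 1, H skipped, B skipped, D→slot 5, E→slot 6, F→slot 3, G skipped.
Slots: [1:A] [2:C] [3:F] [5:D] [6:E]
Profit = 55 + 68 + 43 + 47 + 45 = 258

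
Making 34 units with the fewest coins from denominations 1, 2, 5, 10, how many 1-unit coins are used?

Use the largest denomination that fits, subtract, and repeat.
34 − 3×10→4 − 2×2→0
Count of 1: 0

0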